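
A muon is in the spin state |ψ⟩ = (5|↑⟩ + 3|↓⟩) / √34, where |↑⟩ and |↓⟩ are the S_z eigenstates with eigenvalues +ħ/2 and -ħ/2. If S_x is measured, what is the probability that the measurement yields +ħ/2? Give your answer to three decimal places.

|+x⟩ = (|↑⟩ + |↓⟩)/√2, so ⟨+x|ψ⟩ = (8) / (√2·√34).
P = |8|² / 68 = 64/68.

0.941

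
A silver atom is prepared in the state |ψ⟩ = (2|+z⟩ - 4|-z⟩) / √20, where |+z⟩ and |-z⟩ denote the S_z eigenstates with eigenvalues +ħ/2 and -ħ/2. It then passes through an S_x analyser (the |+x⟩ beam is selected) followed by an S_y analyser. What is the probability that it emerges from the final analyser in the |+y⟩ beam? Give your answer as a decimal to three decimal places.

First analyser (S_x): P(|+x⟩) = |⟨+x|ψ⟩|² = 4/40.
After stage 1 the state is |+x⟩; P(|+y⟩) = |⟨+y|+x⟩|² = 1/2.
Joint probability = 4/40 × 1/2 = 0.050.

0.050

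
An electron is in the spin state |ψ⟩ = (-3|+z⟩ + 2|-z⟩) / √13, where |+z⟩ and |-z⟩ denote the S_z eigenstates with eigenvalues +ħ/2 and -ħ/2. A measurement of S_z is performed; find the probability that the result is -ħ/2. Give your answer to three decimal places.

0.308

The -ħ/2 outcome corresponds to |-z⟩. Its amplitude in |ψ⟩ is 2/√13.
P = |2|² / 13 = 4/13.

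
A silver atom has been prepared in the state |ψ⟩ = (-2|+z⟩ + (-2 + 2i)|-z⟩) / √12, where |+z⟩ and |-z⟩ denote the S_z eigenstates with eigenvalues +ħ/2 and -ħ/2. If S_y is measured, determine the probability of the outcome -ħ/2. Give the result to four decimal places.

|-y⟩ = (|+z⟩ - i|-z⟩)/√2, so ⟨-y|ψ⟩ = (-4 - 2i) / (√2·√12).
P = |-4 - 2i|² / 24 = 20/24.

0.8333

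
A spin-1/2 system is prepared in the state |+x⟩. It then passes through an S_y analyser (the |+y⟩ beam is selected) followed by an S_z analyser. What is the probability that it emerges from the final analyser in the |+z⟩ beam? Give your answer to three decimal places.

First analyser (S_y): from |+x⟩, P(|+y⟩) = 1/2.
After stage 1 the state is |+y⟩; P(|+z⟩) = |⟨+z|+y⟩|² = 1/2.
Joint probability = 1/2 × 1/2 = 0.250.

0.250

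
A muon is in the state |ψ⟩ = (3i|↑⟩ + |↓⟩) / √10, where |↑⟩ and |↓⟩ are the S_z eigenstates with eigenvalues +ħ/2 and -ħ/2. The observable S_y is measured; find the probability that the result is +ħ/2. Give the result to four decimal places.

|+y⟩ = (|↑⟩ + i|↓⟩)/√2, so ⟨+y|ψ⟩ = (2i) / (√2·√10).
P = |2i|² / 20 = 4/20.

0.2000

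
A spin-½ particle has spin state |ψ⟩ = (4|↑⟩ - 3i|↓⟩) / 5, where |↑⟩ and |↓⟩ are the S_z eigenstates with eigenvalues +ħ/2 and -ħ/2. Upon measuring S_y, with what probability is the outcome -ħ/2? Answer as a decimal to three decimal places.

|-y⟩ = (|↑⟩ - i|↓⟩)/√2, so ⟨-y|ψ⟩ = (7) / (√2·5).
P = |7|² / 50 = 49/50.

0.980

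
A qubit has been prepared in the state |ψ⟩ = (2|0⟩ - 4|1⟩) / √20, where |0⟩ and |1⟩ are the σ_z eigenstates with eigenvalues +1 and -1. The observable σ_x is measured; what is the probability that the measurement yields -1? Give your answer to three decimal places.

0.900

|-x⟩ = (|0⟩ - |1⟩)/√2, so ⟨-x|ψ⟩ = (6) / (√2·√20).
P = |6|² / 40 = 36/40.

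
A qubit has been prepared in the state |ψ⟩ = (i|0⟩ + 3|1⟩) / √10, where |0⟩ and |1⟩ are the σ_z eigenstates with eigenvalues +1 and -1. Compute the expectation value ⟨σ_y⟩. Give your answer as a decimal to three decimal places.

-0.600

⟨σ_y⟩ = 2 Im(a* b)/(|a|²+|b|²) with a = i, b = 3.
a* b = -3i, so ⟨σ_y⟩ = -6/10.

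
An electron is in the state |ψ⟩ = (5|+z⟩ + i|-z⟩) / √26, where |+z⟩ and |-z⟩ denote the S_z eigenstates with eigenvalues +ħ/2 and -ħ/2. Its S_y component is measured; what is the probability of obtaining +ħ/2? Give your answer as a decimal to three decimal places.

0.692

|+y⟩ = (|+z⟩ + i|-z⟩)/√2, so ⟨+y|ψ⟩ = (6) / (√2·√26).
P = |6|² / 52 = 36/52.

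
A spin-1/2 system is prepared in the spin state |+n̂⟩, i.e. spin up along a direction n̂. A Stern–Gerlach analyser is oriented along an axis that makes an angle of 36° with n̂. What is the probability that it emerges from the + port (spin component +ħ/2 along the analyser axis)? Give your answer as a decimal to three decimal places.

For spin-½, the probability of finding spin-up along an axis at angle θ to the initial spin direction is cos²(θ/2); spin-down is sin²(θ/2).
θ = 36°, so P = cos²(18°) ≈ 0.905.

0.905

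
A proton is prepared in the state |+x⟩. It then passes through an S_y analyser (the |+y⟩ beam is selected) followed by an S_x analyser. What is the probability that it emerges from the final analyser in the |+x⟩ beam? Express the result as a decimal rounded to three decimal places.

0.250

First analyser (S_y): from |+x⟩, P(|+y⟩) = 1/2.
After stage 1 the state is |+y⟩; P(|+x⟩) = |⟨+x|+y⟩|² = 1/2.
Joint probability = 1/2 × 1/2 = 0.250.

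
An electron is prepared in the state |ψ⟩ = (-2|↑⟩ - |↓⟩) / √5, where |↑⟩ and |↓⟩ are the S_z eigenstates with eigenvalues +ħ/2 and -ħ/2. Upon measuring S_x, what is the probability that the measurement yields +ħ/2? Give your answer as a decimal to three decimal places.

|+x⟩ = (|↑⟩ + |↓⟩)/√2, so ⟨+x|ψ⟩ = (-3) / (√2·√5).
P = |-3|² / 10 = 9/10.

0.900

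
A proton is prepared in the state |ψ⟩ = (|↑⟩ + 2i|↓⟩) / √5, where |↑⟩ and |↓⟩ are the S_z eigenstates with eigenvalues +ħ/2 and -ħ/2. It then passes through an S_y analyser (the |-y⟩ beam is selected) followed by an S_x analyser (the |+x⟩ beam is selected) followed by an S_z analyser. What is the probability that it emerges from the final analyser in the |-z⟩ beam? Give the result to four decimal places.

0.0250

First analyser (S_y): P(|-y⟩) = |⟨-y|ψ⟩|² = 1/10.
After stage 1 the state is |-y⟩; P(|+x⟩) = |⟨+x|-y⟩|² = 1/2.
After stage 2 the state is |+x⟩; P(|-z⟩) = |⟨-z|+x⟩|² = 1/2.
Joint probability = 1/10 × 1/2 × 1/2 = 0.0250.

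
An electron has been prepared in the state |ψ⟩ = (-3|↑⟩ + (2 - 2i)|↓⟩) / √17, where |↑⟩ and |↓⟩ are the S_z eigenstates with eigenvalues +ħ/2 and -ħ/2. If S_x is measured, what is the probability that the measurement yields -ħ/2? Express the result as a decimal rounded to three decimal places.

|-x⟩ = (|↑⟩ - |↓⟩)/√2, so ⟨-x|ψ⟩ = (-5 + 2i) / (√2·√17).
P = |-5 + 2i|² / 34 = 29/34.

0.853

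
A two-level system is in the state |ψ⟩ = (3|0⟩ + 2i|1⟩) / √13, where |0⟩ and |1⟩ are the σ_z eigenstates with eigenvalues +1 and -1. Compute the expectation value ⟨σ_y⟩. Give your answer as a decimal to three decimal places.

0.923

⟨σ_y⟩ = 2 Im(a* b)/(|a|²+|b|²) with a = 3, b = 2i.
a* b = 6i, so ⟨σ_y⟩ = 12/13.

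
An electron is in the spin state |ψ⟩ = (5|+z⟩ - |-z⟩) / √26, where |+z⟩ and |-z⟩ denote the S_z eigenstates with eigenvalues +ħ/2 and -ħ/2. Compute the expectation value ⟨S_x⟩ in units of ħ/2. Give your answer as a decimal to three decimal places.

⟨σ_x⟩ = 2 Re(a* b)/(|a|²+|b|²) with a = 5, b = -1.
a* b = -5, so ⟨σ_x⟩ = -10/26.
⟨S_x⟩ = (ħ/2)·⟨σ_x⟩.

-0.385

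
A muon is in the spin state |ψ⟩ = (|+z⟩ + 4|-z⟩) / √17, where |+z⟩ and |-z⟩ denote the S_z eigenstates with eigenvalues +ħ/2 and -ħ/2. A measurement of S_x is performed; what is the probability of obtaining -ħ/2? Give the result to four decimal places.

|-x⟩ = (|+z⟩ - |-z⟩)/√2, so ⟨-x|ψ⟩ = (-3) / (√2·√17).
P = |-3|² / 34 = 9/34.

0.2647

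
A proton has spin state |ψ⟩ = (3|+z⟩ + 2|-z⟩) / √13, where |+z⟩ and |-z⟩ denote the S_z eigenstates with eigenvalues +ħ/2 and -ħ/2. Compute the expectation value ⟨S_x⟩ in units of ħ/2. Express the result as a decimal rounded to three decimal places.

⟨σ_x⟩ = 2 Re(a* b)/(|a|²+|b|²) with a = 3, b = 2.
a* b = 6, so ⟨σ_x⟩ = 12/13.
⟨S_x⟩ = (ħ/2)·⟨σ_x⟩.

0.923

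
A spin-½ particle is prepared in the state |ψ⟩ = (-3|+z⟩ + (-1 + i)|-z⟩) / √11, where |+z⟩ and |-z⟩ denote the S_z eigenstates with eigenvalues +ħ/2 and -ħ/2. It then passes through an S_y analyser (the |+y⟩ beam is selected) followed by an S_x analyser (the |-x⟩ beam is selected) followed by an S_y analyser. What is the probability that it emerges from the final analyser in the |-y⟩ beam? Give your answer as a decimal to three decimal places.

First analyser (S_y): P(|+y⟩) = |⟨+y|ψ⟩|² = 5/22.
After stage 1 the state is |+y⟩; P(|-x⟩) = |⟨-x|+y⟩|² = 1/2.
After stage 2 the state is |-x⟩; P(|-y⟩) = |⟨-y|-x⟩|² = 1/2.
Joint probability = 5/22 × 1/2 × 1/2 = 0.057.

0.057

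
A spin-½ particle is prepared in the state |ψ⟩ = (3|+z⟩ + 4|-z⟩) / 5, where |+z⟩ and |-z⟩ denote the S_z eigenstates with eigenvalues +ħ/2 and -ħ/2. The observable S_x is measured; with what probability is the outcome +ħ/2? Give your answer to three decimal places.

0.980

|+x⟩ = (|+z⟩ + |-z⟩)/√2, so ⟨+x|ψ⟩ = (7) / (√2·5).
P = |7|² / 50 = 49/50.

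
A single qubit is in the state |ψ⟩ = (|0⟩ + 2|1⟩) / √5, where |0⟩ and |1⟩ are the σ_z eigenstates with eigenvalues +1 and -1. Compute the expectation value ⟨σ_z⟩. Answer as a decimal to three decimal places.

-0.600

⟨σ_z⟩ = |a|² - |b|² divided by |a|²+|b|², with a, b the |0⟩, |1⟩ amplitudes.
= (1 - 4)/5 = -3/5.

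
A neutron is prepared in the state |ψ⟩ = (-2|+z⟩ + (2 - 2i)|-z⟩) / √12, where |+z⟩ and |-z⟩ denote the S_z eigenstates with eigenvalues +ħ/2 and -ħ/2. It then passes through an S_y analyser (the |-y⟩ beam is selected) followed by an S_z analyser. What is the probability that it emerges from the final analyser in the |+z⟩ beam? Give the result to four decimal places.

0.0833

First analyser (S_y): P(|-y⟩) = |⟨-y|ψ⟩|² = 4/24.
After stage 1 the state is |-y⟩; P(|+z⟩) = |⟨+z|-y⟩|² = 1/2.
Joint probability = 4/24 × 1/2 = 0.0833.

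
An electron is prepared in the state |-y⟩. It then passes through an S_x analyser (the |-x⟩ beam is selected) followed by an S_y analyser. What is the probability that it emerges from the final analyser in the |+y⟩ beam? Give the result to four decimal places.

0.2500

First analyser (S_x): from |-y⟩, P(|-x⟩) = 1/2.
After stage 1 the state is |-x⟩; P(|+y⟩) = |⟨+y|-x⟩|² = 1/2.
Joint probability = 1/2 × 1/2 = 0.2500.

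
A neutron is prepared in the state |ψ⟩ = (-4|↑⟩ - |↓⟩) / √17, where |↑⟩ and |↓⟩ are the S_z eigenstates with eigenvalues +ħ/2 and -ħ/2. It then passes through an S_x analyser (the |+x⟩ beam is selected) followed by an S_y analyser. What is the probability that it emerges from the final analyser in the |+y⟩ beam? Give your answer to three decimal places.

0.368

First analyser (S_x): P(|+x⟩) = |⟨+x|ψ⟩|² = 25/34.
After stage 1 the state is |+x⟩; P(|+y⟩) = |⟨+y|+x⟩|² = 1/2.
Joint probability = 25/34 × 1/2 = 0.368.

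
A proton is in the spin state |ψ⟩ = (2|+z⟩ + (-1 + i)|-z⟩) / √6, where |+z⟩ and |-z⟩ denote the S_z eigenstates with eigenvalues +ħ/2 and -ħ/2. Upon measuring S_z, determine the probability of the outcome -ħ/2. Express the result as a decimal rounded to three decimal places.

0.333

The -ħ/2 outcome corresponds to |-z⟩. Its amplitude in |ψ⟩ is (-1 + i)/√6.
P = |-1 + i|² / 6 = 2/6.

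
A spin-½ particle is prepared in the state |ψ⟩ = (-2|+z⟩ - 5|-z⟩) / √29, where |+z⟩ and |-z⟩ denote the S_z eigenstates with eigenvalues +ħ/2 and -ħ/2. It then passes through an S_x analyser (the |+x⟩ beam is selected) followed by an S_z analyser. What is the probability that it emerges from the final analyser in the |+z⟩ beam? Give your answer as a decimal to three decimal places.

0.422

First analyser (S_x): P(|+x⟩) = |⟨+x|ψ⟩|² = 49/58.
After stage 1 the state is |+x⟩; P(|+z⟩) = |⟨+z|+x⟩|² = 1/2.
Joint probability = 49/58 × 1/2 = 0.422.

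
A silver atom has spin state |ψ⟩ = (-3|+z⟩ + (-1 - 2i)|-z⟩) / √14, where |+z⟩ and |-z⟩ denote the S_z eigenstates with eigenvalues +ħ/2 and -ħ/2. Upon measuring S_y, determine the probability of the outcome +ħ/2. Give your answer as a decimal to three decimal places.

|+y⟩ = (|+z⟩ + i|-z⟩)/√2, so ⟨+y|ψ⟩ = (-5 + i) / (√2·√14).
P = |-5 + i|² / 28 = 26/28.

0.929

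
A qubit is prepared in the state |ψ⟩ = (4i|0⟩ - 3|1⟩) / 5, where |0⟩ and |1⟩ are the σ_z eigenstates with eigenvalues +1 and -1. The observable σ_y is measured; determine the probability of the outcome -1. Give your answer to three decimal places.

0.020

|-y⟩ = (|0⟩ - i|1⟩)/√2, so ⟨-y|ψ⟩ = (i) / (√2·5).
P = |i|² / 50 = 1/50.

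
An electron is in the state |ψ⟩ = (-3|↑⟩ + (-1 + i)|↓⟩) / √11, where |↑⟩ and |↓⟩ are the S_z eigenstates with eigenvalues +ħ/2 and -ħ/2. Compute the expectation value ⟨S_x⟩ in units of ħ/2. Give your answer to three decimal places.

0.545

⟨σ_x⟩ = 2 Re(a* b)/(|a|²+|b|²) with a = -3, b = (-1 + i).
a* b = (3 - 3i), so ⟨σ_x⟩ = 6/11.
⟨S_x⟩ = (ħ/2)·⟨σ_x⟩.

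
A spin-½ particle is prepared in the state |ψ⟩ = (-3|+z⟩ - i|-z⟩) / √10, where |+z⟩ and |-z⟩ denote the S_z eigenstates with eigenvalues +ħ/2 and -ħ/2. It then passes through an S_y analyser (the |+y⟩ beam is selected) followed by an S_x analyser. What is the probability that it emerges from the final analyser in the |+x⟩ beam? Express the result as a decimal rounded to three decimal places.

First analyser (S_y): P(|+y⟩) = |⟨+y|ψ⟩|² = 16/20.
After stage 1 the state is |+y⟩; P(|+x⟩) = |⟨+x|+y⟩|² = 1/2.
Joint probability = 16/20 × 1/2 = 0.400.

0.400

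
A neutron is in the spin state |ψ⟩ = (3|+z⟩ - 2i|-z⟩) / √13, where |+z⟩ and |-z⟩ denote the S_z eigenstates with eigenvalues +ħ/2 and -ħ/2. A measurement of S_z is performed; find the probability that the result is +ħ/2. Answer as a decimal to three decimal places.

The +ħ/2 outcome corresponds to |+z⟩. Its amplitude in |ψ⟩ is 3/√13.
P = |3|² / 13 = 9/13.

0.692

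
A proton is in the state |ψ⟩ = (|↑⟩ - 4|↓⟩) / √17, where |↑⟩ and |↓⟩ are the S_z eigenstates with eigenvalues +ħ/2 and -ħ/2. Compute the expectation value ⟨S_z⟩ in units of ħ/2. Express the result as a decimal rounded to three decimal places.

⟨σ_z⟩ = |a|² - |b|² divided by |a|²+|b|², with a, b the |↑⟩, |↓⟩ amplitudes.
= (1 - 16)/17 = -15/17.
⟨S_z⟩ = (ħ/2)·⟨σ_z⟩.

-0.882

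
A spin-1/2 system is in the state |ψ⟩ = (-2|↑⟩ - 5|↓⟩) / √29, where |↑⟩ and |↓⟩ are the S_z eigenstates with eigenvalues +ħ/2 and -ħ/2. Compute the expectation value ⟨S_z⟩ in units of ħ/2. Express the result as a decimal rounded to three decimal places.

-0.724

⟨σ_z⟩ = |a|² - |b|² divided by |a|²+|b|², with a, b the |↑⟩, |↓⟩ amplitudes.
= (4 - 25)/29 = -21/29.
⟨S_z⟩ = (ħ/2)·⟨σ_z⟩.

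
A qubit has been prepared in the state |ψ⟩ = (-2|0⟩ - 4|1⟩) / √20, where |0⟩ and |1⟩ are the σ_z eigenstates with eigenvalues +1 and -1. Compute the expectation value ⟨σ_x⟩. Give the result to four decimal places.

0.8000

⟨σ_x⟩ = 2 Re(a* b)/(|a|²+|b|²) with a = -2, b = -4.
a* b = 8, so ⟨σ_x⟩ = 16/20.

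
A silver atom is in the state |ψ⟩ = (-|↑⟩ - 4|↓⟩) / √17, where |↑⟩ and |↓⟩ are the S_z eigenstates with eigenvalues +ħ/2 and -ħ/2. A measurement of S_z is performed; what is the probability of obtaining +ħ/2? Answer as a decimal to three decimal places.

The +ħ/2 outcome corresponds to |↑⟩. Its amplitude in |ψ⟩ is -1/√17.
P = |-1|² / 17 = 1/17.

0.059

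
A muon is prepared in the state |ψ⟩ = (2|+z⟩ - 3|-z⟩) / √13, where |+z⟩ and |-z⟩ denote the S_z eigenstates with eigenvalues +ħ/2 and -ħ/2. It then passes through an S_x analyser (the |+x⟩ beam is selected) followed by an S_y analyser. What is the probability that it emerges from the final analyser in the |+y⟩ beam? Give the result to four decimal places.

First analyser (S_x): P(|+x⟩) = |⟨+x|ψ⟩|² = 1/26.
After stage 1 the state is |+x⟩; P(|+y⟩) = |⟨+y|+x⟩|² = 1/2.
Joint probability = 1/26 × 1/2 = 0.0192.

0.0192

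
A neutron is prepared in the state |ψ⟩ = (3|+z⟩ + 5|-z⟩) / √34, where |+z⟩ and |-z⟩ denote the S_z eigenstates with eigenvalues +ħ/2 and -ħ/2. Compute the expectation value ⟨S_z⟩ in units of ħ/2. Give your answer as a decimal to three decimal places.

⟨σ_z⟩ = |a|² - |b|² divided by |a|²+|b|², with a, b the |+z⟩, |-z⟩ amplitudes.
= (9 - 25)/34 = -16/34.
⟨S_z⟩ = (ħ/2)·⟨σ_z⟩.

-0.471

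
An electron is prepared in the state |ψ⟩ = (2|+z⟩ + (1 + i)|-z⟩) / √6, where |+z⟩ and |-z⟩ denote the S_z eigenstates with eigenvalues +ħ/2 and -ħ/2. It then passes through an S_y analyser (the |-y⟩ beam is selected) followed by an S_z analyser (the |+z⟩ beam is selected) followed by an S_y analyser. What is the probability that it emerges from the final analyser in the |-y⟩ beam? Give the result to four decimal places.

0.0417

First analyser (S_y): P(|-y⟩) = |⟨-y|ψ⟩|² = 2/12.
After stage 1 the state is |-y⟩; P(|+z⟩) = |⟨+z|-y⟩|² = 1/2.
After stage 2 the state is |+z⟩; P(|-y⟩) = |⟨-y|+z⟩|² = 1/2.
Joint probability = 2/12 × 1/2 × 1/2 = 0.0417.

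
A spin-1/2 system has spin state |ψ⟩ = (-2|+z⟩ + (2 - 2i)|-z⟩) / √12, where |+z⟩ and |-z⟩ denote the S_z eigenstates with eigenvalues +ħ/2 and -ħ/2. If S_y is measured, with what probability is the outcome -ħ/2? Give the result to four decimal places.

0.1667

|-y⟩ = (|+z⟩ - i|-z⟩)/√2, so ⟨-y|ψ⟩ = (2i) / (√2·√12).
P = |2i|² / 24 = 4/24.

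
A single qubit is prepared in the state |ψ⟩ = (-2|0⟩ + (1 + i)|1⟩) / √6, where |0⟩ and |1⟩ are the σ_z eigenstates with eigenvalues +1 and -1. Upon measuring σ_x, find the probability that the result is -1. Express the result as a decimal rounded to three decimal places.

|-x⟩ = (|0⟩ - |1⟩)/√2, so ⟨-x|ψ⟩ = (-3 - i) / (√2·√6).
P = |-3 - i|² / 12 = 10/12.

0.833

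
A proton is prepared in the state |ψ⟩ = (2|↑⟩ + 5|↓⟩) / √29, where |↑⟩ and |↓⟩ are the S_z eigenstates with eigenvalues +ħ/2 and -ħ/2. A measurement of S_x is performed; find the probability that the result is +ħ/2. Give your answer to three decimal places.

0.845

|+x⟩ = (|↑⟩ + |↓⟩)/√2, so ⟨+x|ψ⟩ = (7) / (√2·√29).
P = |7|² / 58 = 49/58.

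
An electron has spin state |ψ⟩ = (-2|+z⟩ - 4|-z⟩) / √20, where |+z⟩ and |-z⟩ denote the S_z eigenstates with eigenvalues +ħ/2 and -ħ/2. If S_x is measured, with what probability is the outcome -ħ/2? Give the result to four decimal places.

0.1000

|-x⟩ = (|+z⟩ - |-z⟩)/√2, so ⟨-x|ψ⟩ = (2) / (√2·√20).
P = |2|² / 40 = 4/40.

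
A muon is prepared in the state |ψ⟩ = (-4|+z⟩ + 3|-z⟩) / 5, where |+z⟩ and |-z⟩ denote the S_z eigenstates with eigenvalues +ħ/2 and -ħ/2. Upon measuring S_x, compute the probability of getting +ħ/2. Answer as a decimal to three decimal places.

0.020

|+x⟩ = (|+z⟩ + |-z⟩)/√2, so ⟨+x|ψ⟩ = (-1) / (√2·5).
P = |-1|² / 50 = 1/50.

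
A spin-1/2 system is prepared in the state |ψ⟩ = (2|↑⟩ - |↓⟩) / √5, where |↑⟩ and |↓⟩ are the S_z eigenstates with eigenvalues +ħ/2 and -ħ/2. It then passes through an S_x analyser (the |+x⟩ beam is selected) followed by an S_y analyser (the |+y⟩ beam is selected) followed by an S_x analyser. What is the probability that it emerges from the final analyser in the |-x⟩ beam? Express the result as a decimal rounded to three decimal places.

0.025

First analyser (S_x): P(|+x⟩) = |⟨+x|ψ⟩|² = 1/10.
After stage 1 the state is |+x⟩; P(|+y⟩) = |⟨+y|+x⟩|² = 1/2.
After stage 2 the state is |+y⟩; P(|-x⟩) = |⟨-x|+y⟩|² = 1/2.
Joint probability = 1/10 × 1/2 × 1/2 = 0.025.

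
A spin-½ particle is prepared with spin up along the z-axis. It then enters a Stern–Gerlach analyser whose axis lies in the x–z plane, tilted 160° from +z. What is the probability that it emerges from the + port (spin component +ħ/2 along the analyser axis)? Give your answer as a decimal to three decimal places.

For spin-½, the probability of finding spin-up along an axis at angle θ to the initial spin direction is cos²(θ/2); spin-down is sin²(θ/2).
θ = 160°, so P = cos²(80°) ≈ 0.030.

0.030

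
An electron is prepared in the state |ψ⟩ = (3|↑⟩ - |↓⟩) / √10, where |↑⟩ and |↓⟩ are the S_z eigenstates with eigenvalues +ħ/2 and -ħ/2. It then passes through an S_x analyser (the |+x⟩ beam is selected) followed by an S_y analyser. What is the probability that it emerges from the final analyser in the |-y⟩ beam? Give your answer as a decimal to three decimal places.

0.100

First analyser (S_x): P(|+x⟩) = |⟨+x|ψ⟩|² = 4/20.
After stage 1 the state is |+x⟩; P(|-y⟩) = |⟨-y|+x⟩|² = 1/2.
Joint probability = 4/20 × 1/2 = 0.100.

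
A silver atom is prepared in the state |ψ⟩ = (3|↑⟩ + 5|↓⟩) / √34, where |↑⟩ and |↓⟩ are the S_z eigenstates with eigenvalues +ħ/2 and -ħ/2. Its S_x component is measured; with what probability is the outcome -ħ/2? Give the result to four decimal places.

0.0588

|-x⟩ = (|↑⟩ - |↓⟩)/√2, so ⟨-x|ψ⟩ = (-2) / (√2·√34).
P = |-2|² / 68 = 4/68.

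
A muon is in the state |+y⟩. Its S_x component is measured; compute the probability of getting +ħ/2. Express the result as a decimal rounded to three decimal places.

In the S_z basis, |+y⟩ = (|↑⟩ + i|↓⟩)/√2 and |+x⟩ = (|↑⟩ + |↓⟩)/√2.
|⟨+x|+y⟩|² = 1/2.

0.500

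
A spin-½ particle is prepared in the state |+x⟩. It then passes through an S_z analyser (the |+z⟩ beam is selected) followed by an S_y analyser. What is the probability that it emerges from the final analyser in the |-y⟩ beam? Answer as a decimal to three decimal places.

First analyser (S_z): from |+x⟩, P(|+z⟩) = 1/2.
After stage 1 the state is |+z⟩; P(|-y⟩) = |⟨-y|+z⟩|² = 1/2.
Joint probability = 1/2 × 1/2 = 0.250.

0.250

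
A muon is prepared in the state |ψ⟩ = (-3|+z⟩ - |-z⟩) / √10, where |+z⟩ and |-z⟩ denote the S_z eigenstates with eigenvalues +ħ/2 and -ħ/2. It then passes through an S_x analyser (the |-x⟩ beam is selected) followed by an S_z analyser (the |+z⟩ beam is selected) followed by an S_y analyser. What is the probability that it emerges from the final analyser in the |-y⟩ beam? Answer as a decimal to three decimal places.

0.050

First analyser (S_x): P(|-x⟩) = |⟨-x|ψ⟩|² = 4/20.
After stage 1 the state is |-x⟩; P(|+z⟩) = |⟨+z|-x⟩|² = 1/2.
After stage 2 the state is |+z⟩; P(|-y⟩) = |⟨-y|+z⟩|² = 1/2.
Joint probability = 4/20 × 1/2 × 1/2 = 0.050.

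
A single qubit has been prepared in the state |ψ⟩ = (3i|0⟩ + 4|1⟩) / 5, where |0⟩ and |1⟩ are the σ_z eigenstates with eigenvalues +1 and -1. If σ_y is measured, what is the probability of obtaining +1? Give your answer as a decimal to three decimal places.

|+y⟩ = (|0⟩ + i|1⟩)/√2, so ⟨+y|ψ⟩ = (-i) / (√2·5).
P = |-i|² / 50 = 1/50.

0.020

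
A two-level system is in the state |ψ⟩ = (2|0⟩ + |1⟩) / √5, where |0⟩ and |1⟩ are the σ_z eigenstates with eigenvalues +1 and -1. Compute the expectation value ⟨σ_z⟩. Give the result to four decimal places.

0.6000

⟨σ_z⟩ = |a|² - |b|² divided by |a|²+|b|², with a, b the |0⟩, |1⟩ amplitudes.
= (4 - 1)/5 = 3/5.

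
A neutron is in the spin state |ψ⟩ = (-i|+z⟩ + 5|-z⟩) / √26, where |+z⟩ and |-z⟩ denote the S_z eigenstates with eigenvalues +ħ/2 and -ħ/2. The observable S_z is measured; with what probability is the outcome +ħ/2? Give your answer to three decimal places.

0.038

The +ħ/2 outcome corresponds to |+z⟩. Its amplitude in |ψ⟩ is -i/√26.
P = |-i|² / 26 = 1/26.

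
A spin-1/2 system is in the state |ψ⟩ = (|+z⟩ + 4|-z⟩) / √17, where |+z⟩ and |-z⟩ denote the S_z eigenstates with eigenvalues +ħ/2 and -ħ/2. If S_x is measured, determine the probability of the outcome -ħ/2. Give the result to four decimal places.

|-x⟩ = (|+z⟩ - |-z⟩)/√2, so ⟨-x|ψ⟩ = (-3) / (√2·√17).
P = |-3|² / 34 = 9/34.

0.2647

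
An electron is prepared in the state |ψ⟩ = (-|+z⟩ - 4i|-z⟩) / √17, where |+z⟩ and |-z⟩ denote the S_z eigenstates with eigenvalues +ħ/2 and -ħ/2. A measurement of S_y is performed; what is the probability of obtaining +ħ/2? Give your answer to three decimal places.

0.735

|+y⟩ = (|+z⟩ + i|-z⟩)/√2, so ⟨+y|ψ⟩ = (-5) / (√2·√17).
P = |-5|² / 34 = 25/34.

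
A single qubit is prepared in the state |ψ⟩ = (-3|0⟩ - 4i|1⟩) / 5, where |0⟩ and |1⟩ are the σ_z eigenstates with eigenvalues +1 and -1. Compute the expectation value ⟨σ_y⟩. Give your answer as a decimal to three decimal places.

0.960

⟨σ_y⟩ = 2 Im(a* b)/(|a|²+|b|²) with a = -3, b = -4i.
a* b = 12i, so ⟨σ_y⟩ = 24/25.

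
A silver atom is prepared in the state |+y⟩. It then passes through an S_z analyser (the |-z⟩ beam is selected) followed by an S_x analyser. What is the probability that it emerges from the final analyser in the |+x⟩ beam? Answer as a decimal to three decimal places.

0.250

First analyser (S_z): from |+y⟩, P(|-z⟩) = 1/2.
After stage 1 the state is |-z⟩; P(|+x⟩) = |⟨+x|-z⟩|² = 1/2.
Joint probability = 1/2 × 1/2 = 0.250.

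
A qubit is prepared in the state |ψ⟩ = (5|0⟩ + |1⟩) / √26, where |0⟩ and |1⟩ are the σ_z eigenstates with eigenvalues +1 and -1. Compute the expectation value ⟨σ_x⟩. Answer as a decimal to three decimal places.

⟨σ_x⟩ = 2 Re(a* b)/(|a|²+|b|²) with a = 5, b = 1.
a* b = 5, so ⟨σ_x⟩ = 10/26.

0.385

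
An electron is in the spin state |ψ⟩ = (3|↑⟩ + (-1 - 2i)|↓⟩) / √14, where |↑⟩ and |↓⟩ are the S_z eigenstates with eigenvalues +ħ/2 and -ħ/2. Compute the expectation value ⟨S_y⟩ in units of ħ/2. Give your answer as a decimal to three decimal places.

⟨σ_y⟩ = 2 Im(a* b)/(|a|²+|b|²) with a = 3, b = (-1 - 2i).
a* b = (-3 - 6i), so ⟨σ_y⟩ = -12/14.
⟨S_y⟩ = (ħ/2)·⟨σ_y⟩.

-0.857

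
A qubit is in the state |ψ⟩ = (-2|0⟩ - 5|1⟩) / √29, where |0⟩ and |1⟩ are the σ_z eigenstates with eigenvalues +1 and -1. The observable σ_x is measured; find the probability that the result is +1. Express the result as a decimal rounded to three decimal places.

0.845

|+x⟩ = (|0⟩ + |1⟩)/√2, so ⟨+x|ψ⟩ = (-7) / (√2·√29).
P = |-7|² / 58 = 49/58.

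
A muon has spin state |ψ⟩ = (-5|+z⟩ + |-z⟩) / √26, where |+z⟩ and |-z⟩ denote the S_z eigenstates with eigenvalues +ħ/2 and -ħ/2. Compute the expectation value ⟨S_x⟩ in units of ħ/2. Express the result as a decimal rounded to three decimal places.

-0.385

⟨σ_x⟩ = 2 Re(a* b)/(|a|²+|b|²) with a = -5, b = 1.
a* b = -5, so ⟨σ_x⟩ = -10/26.
⟨S_x⟩ = (ħ/2)·⟨σ_x⟩.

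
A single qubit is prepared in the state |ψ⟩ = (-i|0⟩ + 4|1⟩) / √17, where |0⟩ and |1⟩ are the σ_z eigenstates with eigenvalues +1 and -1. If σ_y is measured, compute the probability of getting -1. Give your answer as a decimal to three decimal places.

0.265

|-y⟩ = (|0⟩ - i|1⟩)/√2, so ⟨-y|ψ⟩ = (3i) / (√2·√17).
P = |3i|² / 34 = 9/34.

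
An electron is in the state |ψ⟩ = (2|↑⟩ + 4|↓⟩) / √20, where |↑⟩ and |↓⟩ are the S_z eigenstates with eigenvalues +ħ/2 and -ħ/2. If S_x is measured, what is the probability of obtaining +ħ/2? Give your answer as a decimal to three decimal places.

0.900

|+x⟩ = (|↑⟩ + |↓⟩)/√2, so ⟨+x|ψ⟩ = (6) / (√2·√20).
P = |6|² / 40 = 36/40.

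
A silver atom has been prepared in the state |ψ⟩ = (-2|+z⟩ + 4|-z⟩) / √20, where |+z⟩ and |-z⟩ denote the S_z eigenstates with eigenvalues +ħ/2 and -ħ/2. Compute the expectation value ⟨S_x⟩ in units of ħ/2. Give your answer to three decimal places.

⟨σ_x⟩ = 2 Re(a* b)/(|a|²+|b|²) with a = -2, b = 4.
a* b = -8, so ⟨σ_x⟩ = -16/20.
⟨S_x⟩ = (ħ/2)·⟨σ_x⟩.

-0.800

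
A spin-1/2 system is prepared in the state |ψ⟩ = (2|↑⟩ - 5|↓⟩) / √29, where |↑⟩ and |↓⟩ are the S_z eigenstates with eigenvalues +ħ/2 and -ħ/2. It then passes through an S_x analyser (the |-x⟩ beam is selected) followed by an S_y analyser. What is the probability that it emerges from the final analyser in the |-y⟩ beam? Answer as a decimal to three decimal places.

0.422

First analyser (S_x): P(|-x⟩) = |⟨-x|ψ⟩|² = 49/58.
After stage 1 the state is |-x⟩; P(|-y⟩) = |⟨-y|-x⟩|² = 1/2.
Joint probability = 49/58 × 1/2 = 0.422.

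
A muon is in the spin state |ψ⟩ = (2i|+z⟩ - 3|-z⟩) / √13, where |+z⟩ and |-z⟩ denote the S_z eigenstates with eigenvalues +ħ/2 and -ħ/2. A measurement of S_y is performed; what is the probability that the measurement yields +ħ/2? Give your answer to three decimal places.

0.962

|+y⟩ = (|+z⟩ + i|-z⟩)/√2, so ⟨+y|ψ⟩ = (5i) / (√2·√13).
P = |5i|² / 26 = 25/26.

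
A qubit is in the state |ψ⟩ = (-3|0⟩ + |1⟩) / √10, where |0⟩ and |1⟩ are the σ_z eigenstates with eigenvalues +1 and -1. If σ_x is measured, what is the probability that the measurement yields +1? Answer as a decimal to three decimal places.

0.200

|+x⟩ = (|0⟩ + |1⟩)/√2, so ⟨+x|ψ⟩ = (-2) / (√2·√10).
P = |-2|² / 20 = 4/20.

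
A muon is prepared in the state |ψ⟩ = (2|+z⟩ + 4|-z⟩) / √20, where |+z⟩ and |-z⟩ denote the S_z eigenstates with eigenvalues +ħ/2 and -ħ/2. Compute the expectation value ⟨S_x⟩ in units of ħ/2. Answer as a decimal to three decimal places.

0.800

⟨σ_x⟩ = 2 Re(a* b)/(|a|²+|b|²) with a = 2, b = 4.
a* b = 8, so ⟨σ_x⟩ = 16/20.
⟨S_x⟩ = (ħ/2)·⟨σ_x⟩.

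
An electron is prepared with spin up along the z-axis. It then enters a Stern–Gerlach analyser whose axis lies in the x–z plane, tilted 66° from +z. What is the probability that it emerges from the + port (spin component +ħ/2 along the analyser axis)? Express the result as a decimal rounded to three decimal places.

0.703

For spin-½, the probability of finding spin-up along an axis at angle θ to the initial spin direction is cos²(θ/2); spin-down is sin²(θ/2).
θ = 66°, so P = cos²(33°) ≈ 0.703.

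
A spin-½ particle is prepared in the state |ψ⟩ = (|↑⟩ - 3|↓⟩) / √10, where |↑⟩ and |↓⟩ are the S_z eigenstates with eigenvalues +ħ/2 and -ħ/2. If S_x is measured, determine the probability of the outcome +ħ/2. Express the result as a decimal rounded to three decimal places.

|+x⟩ = (|↑⟩ + |↓⟩)/√2, so ⟨+x|ψ⟩ = (-2) / (√2·√10).
P = |-2|² / 20 = 4/20.

0.200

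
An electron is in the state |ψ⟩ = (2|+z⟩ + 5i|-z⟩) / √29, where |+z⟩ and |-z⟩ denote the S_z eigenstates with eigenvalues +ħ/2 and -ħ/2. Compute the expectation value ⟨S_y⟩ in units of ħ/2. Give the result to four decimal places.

0.6897

⟨σ_y⟩ = 2 Im(a* b)/(|a|²+|b|²) with a = 2, b = 5i.
a* b = 10i, so ⟨σ_y⟩ = 20/29.
⟨S_y⟩ = (ħ/2)·⟨σ_y⟩.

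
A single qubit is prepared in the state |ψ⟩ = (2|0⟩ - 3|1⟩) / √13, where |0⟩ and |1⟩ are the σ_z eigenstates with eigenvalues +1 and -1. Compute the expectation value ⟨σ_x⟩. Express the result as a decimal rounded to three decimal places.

-0.923

⟨σ_x⟩ = 2 Re(a* b)/(|a|²+|b|²) with a = 2, b = -3.
a* b = -6, so ⟨σ_x⟩ = -12/13.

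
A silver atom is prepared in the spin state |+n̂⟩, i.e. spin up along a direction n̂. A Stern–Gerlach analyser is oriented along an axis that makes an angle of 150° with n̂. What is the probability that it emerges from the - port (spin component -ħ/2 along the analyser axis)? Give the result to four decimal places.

0.9330

For spin-½, the probability of finding spin-up along an axis at angle θ to the initial spin direction is cos²(θ/2); spin-down is sin²(θ/2).
θ = 150°, so P = sin²(75°) ≈ 0.9330.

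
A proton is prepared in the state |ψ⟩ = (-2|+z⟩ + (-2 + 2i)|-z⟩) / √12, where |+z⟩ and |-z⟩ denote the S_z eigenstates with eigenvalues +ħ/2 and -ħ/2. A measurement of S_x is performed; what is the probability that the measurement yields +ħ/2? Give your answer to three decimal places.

|+x⟩ = (|+z⟩ + |-z⟩)/√2, so ⟨+x|ψ⟩ = (-4 + 2i) / (√2·√12).
P = |-4 + 2i|² / 24 = 20/24.

0.833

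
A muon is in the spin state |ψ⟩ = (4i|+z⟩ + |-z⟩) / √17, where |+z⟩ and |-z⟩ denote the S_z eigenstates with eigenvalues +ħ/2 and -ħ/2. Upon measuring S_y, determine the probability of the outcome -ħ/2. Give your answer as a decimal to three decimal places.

0.735

|-y⟩ = (|+z⟩ - i|-z⟩)/√2, so ⟨-y|ψ⟩ = (5i) / (√2·√17).
P = |5i|² / 34 = 25/34.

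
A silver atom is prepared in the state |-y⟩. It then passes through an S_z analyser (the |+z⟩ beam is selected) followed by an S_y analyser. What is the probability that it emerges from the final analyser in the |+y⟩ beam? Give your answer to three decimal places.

First analyser (S_z): from |-y⟩, P(|+z⟩) = 1/2.
After stage 1 the state is |+z⟩; P(|+y⟩) = |⟨+y|+z⟩|² = 1/2.
Joint probability = 1/2 × 1/2 = 0.250.

0.250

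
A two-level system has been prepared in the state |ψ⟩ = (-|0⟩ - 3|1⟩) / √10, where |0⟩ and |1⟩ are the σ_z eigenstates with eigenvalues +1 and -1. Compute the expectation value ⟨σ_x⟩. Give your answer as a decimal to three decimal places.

0.600

⟨σ_x⟩ = 2 Re(a* b)/(|a|²+|b|²) with a = -1, b = -3.
a* b = 3, so ⟨σ_x⟩ = 6/10.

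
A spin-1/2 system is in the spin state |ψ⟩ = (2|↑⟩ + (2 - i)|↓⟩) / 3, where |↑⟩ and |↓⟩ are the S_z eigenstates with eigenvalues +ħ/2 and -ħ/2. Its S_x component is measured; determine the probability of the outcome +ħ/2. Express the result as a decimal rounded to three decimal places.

0.944

|+x⟩ = (|↑⟩ + |↓⟩)/√2, so ⟨+x|ψ⟩ = (4 - i) / (√2·3).
P = |4 - i|² / 18 = 17/18.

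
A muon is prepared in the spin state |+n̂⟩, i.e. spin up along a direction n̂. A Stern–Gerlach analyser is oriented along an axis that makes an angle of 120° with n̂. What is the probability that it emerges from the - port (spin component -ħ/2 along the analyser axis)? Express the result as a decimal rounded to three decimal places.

For spin-½, the probability of finding spin-up along an axis at angle θ to the initial spin direction is cos²(θ/2); spin-down is sin²(θ/2).
θ = 120°, so P = sin²(60°) ≈ 0.750.

0.750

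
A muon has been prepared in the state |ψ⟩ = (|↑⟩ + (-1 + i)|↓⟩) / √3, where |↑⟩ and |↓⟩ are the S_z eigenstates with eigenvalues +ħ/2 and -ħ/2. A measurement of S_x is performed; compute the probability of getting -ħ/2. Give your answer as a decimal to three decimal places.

0.833

|-x⟩ = (|↑⟩ - |↓⟩)/√2, so ⟨-x|ψ⟩ = (2 - i) / (√2·√3).
P = |2 - i|² / 6 = 5/6.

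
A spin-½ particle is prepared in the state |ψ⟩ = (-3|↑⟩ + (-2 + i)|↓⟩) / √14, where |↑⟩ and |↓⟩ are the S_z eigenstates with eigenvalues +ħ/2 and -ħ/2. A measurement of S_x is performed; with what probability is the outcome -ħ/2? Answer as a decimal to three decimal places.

|-x⟩ = (|↑⟩ - |↓⟩)/√2, so ⟨-x|ψ⟩ = (-1 - i) / (√2·√14).
P = |-1 - i|² / 28 = 2/28.

0.071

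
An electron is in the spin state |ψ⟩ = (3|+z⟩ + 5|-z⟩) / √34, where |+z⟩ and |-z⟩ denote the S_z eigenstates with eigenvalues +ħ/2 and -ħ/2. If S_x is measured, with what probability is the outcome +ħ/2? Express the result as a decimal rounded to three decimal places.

0.941

|+x⟩ = (|+z⟩ + |-z⟩)/√2, so ⟨+x|ψ⟩ = (8) / (√2·√34).
P = |8|² / 68 = 64/68.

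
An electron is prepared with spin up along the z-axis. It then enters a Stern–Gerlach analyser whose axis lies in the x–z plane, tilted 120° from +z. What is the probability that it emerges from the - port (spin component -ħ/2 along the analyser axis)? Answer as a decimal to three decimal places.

For spin-½, the probability of finding spin-up along an axis at angle θ to the initial spin direction is cos²(θ/2); spin-down is sin²(θ/2).
θ = 120°, so P = sin²(60°) ≈ 0.750.

0.750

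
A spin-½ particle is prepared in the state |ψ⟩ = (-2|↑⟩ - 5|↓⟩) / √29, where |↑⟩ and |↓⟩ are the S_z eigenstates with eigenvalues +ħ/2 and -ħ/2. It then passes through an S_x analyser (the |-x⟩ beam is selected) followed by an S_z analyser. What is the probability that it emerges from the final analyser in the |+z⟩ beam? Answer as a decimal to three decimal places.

0.078

First analyser (S_x): P(|-x⟩) = |⟨-x|ψ⟩|² = 9/58.
After stage 1 the state is |-x⟩; P(|+z⟩) = |⟨+z|-x⟩|² = 1/2.
Joint probability = 9/58 × 1/2 = 0.078.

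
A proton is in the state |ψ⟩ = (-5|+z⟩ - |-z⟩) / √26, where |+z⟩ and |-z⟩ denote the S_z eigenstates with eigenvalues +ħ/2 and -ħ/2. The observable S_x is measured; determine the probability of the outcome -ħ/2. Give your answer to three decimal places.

0.308

|-x⟩ = (|+z⟩ - |-z⟩)/√2, so ⟨-x|ψ⟩ = (-4) / (√2·√26).
P = |-4|² / 52 = 16/52.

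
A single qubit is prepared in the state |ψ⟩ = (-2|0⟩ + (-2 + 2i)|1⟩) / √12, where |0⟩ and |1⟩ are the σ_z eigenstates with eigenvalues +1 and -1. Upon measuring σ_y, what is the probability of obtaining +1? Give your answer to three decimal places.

0.167

|+y⟩ = (|0⟩ + i|1⟩)/√2, so ⟨+y|ψ⟩ = (2i) / (√2·√12).
P = |2i|² / 24 = 4/24.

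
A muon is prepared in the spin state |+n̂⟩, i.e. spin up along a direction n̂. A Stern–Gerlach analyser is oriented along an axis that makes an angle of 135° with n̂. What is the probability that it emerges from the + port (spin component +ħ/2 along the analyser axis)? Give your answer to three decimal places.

0.146

For spin-½, the probability of finding spin-up along an axis at angle θ to the initial spin direction is cos²(θ/2); spin-down is sin²(θ/2).
θ = 135°, so P = cos²(67.5°) ≈ 0.146.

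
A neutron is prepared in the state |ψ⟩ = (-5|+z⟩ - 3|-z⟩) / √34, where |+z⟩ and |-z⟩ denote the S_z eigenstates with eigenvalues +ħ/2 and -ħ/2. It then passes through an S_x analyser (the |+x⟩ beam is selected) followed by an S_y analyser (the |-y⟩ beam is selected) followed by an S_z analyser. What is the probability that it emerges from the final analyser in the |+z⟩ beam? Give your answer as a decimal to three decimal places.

First analyser (S_x): P(|+x⟩) = |⟨+x|ψ⟩|² = 64/68.
After stage 1 the state is |+x⟩; P(|-y⟩) = |⟨-y|+x⟩|² = 1/2.
After stage 2 the state is |-y⟩; P(|+z⟩) = |⟨+z|-y⟩|² = 1/2.
Joint probability = 64/68 × 1/2 × 1/2 = 0.235.

0.235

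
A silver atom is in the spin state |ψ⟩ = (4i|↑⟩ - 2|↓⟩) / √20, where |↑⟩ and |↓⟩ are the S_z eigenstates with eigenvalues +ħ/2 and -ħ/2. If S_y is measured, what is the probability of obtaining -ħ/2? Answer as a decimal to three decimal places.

|-y⟩ = (|↑⟩ - i|↓⟩)/√2, so ⟨-y|ψ⟩ = (2i) / (√2·√20).
P = |2i|² / 40 = 4/40.

0.100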